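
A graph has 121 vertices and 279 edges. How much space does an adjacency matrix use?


Adjacency matrix: V x V grid of entries
Space = V^2 = 121^2 = 121 * 121 = 14641


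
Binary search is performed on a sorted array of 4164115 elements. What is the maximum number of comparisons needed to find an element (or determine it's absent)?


Binary search halves the search space each comparison:
  Step 1: search space = 4164115 -> 2082057
  Step 2: search space = 2082057 -> 1041028
  Step 3: search space = 1041028 -> 520514
  Step 4: search space = 520514 -> 260257
  Step 5: search space = 260257 -> 130128
  Step 6: search space = 130128 -> 65064
  Step 7: search space = 65064 -> 32532
  Step 8: search space = 32532 -> 16266
  Step 9: search space = 16266 -> 8133
  Step 10: search space = 8133 -> 4066
  Step 11: search space = 4066 -> 2033
  Step 12: search space = 2033 -> 1016
  Step 13: search space = 1016 -> 508
  Step 14: search space = 508 -> 254
  Step 15: search space = 254 -> 127
  Step 16: search space = 127 -> 63
  Step 17: search space = 63 -> 31
  Step 18: search space = 31 -> 15
  Step 19: search space = 15 -> 7
  Step 20: search space = 7 -> 3
  Step 21: search space = 3 -> 1
  Step 22: search space = 1 (final check)
Maximum comparisons = floor(log2(4164115)) + 1 = 21 + 1 = 22


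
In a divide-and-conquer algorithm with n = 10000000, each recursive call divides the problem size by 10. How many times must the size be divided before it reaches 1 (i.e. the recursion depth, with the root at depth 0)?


Number of divisions = log_10(10000000)
Sizes: 10000000 -> 1000000 -> 100000 -> 10000 -> 1000 -> 100 -> 10 -> 1 (7 divisions)
Recursion depth = 7


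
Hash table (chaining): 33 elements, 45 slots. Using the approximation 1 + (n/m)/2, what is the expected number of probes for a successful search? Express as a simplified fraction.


Computing expected probes:
alpha = 33/45
= 1 + alpha/2
= 1 + 33/(2*45)
= (2*45 + 33) / (2*45)
= 123/90 = 41/30


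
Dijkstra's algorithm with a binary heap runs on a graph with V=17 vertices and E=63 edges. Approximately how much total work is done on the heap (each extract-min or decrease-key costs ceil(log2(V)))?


Dijkstra with a binary heap: each vertex is extracted once, each edge may relax once.
Each heap operation costs O(log V).
V + E = 17 + 63 = 80
ceil(log2(17)) = 5 (since 2^4 = 16 < 17 <= 32 = 2^5)
Total heap work = (V+E) * ceil(log2(V)) = 80 * 5 = 400


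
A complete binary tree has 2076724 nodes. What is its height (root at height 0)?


In a complete binary tree, level k holds nodes 2^k .. 2^(k+1)-1 (1-indexed).
Height = floor(log2(n)) = floor(log2(2076724)) = 20
Check: 2^20 = 1048576 <= 2076724 < 2097152 = 2^21


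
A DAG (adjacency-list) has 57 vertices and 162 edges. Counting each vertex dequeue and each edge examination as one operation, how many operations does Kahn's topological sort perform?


V = 57 (vertex processing)
E = 162 (edge processing)
V + E = 57 + 162 = 219


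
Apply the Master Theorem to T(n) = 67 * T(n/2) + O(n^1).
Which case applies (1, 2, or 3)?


The Master Theorem: T(n) = a*T(n/b) + O(n^c)
  a = 67, b = 2, c = 1
log_b(a) = log_2(67) ~ 6.066
Compare b^c with a: 2^1 = 2 < 67, so c < log_b(a).
Since c < log_b(a), Case 1 applies.
T(n) = O(n^(log_2 67)) ~ O(n^6.066)
Master Theorem case = 1


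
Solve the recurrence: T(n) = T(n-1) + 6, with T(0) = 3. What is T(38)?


Unrolling the recurrence:
T(38) = T(37) + 6
       = T(36) + 6 + 6
       = T(35) + 6*3
       ...
       = T(0) + 6*38
       = 3 + 228 = 231


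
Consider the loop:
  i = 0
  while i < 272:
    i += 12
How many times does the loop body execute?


Starting at i = 0, each iteration adds 12.
Iterations until i >= 272:
  Iteration 1: i = 0 -> i = 12
  Iteration 2: i = 12 -> i = 24
  Iteration 3: i = 24 -> i = 36
  Iteration 4: i = 36 -> i = 48
  Iteration 5: i = 48 -> i = 60
  Iteration 6: i = 60 -> i = 72
  Iteration 7: i = 72 -> i = 84
  Iteration 8: i = 84 -> i = 96
  ... continuing ...
Total iterations = ceil(272/12) = 23


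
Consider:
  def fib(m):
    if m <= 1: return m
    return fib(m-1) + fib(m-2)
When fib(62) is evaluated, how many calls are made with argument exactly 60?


Let N(m) = number of times fib(m) is called while evaluating fib(62).
N(62) = 1 (the initial call).
N(61) = 1 (only fib(62) calls it).
For 1 <= m <= 60: fib(m) is called by fib(m+1) and fib(m+2), so
  N(m) = N(m+1) + N(m+2).
fib(0) is called only by fib(2), so N(0) = N(2).
Walk down from m=62:
  N(62)=1, N(61)=1, N(60)=2
N(60) = 2


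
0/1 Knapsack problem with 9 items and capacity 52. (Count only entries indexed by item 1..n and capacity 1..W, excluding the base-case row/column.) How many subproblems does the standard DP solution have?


The DP table is indexed by (item, capacity).
Rows: 9 items
Columns: 52 capacity values (1 to W)
Total subproblems = 9 * 52 = 468


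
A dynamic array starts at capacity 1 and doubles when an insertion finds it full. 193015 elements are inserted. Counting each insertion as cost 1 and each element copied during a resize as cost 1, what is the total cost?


n = 193015
Insertion costs: 193015
Resizes copy 1, 2, 4, ... up to the largest power of 2 that is <= n-1 = 193014, i.e. 131072.
Copy costs = 1 + 2 + 4 + 8 + 16 + 32 + 64 + 128 + 256 + 512 + 1024 + 2048 + 4096 + 8192 + 16384 + 32768 + 65536 + 131072 = 262143
Total = 193015 + 262143 = 455158


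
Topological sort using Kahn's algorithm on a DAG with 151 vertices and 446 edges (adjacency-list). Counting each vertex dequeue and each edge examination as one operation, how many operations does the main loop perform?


Kahn's algorithm:
  1. Compute in-degrees: O(V + E)
  2. Process queue: each vertex dequeued once (O(V))
     each edge examined once (O(E))
Total = V + E = 151 + 446 = 597


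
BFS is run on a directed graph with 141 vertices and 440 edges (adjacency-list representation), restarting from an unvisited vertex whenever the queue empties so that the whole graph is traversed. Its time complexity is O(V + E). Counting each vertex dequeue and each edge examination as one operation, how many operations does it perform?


A full BFS traversal dequeues each vertex exactly once and examines each directed edge exactly once.
V = 141 (vertex processing cost)
E = 440 (edge examination cost)
Total operations proportional to V + E = 141 + 440 = 581


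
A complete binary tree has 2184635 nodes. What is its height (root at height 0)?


In a complete binary tree, level k holds nodes 2^k .. 2^(k+1)-1 (1-indexed).
Height = floor(log2(n)) = floor(log2(2184635)) = 21
Check: 2^21 = 2097152 <= 2184635 < 4194304 = 2^22


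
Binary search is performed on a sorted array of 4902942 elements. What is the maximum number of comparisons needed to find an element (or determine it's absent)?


Binary search halves the search space each comparison:
  Step 1: search space = 4902942 -> 2451471
  Step 2: search space = 2451471 -> 1225735
  Step 3: search space = 1225735 -> 612867
  Step 4: search space = 612867 -> 306433
  Step 5: search space = 306433 -> 153216
  Step 6: search space = 153216 -> 76608
  Step 7: search space = 76608 -> 38304
  Step 8: search space = 38304 -> 19152
  Step 9: search space = 19152 -> 9576
  Step 10: search space = 9576 -> 4788
  Step 11: search space = 4788 -> 2394
  Step 12: search space = 2394 -> 1197
  Step 13: search space = 1197 -> 598
  Step 14: search space = 598 -> 299
  Step 15: search space = 299 -> 149
  Step 16: search space = 149 -> 74
  Step 17: search space = 74 -> 37
  Step 18: search space = 37 -> 18
  Step 19: search space = 18 -> 9
  Step 20: search space = 9 -> 4
  Step 21: search space = 4 -> 2
  Step 22: search space = 2 -> 1
  Step 23: search space = 1 (final check)
Maximum comparisons = floor(log2(4902942)) + 1 = 22 + 1 = 23


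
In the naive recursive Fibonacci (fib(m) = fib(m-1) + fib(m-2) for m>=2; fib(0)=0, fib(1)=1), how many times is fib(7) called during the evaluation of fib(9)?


Let N(m) = number of times fib(m) is called while evaluating fib(9).
N(9) = 1 (the initial call).
N(8) = 1 (only fib(9) calls it).
For 1 <= m <= 7: fib(m) is called by fib(m+1) and fib(m+2), so
  N(m) = N(m+1) + N(m+2).
fib(0) is called only by fib(2), so N(0) = N(2).
Walk down from m=9:
  N(9)=1, N(8)=1, N(7)=2
N(7) = 2


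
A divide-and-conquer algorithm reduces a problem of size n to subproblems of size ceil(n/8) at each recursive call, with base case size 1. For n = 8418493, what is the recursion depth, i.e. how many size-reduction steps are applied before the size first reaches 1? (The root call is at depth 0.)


Each step divides the size by 8 (rounding up); after k steps the size is ceil(n/8^k), which equals 1 exactly when 8^k >= n.
So the depth is the smallest k with 8^k >= 8418493, i.e. ceil(log_8(8418493)).
8^7 = 2097152 < 8418493 <= 16777216 = 8^8
Recursion depth = 8


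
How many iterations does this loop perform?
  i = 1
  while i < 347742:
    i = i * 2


The loop variable doubles each iteration:
i = 1 -> 2 -> 4 -> 8 -> 16 -> 32 -> 64 -> 128 -> 256 -> 512 -> 1024 -> 2048 -> 4096 -> 8192 -> 16384 -> 32768 -> 65536 -> 131072 -> 262144 -> 524288 (stop, 524288 >= 347742)
Number of doublings = ceil(log2(347742)) = 19


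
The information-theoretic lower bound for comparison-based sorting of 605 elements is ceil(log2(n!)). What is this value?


A binary decision tree of height h has at most 2^h leaves and needs at least n! of them, so h >= ceil(log2(n!)).
605! is far too large to multiply out, so use Stirling's series:
  ln(n!) ~ n ln n - n + (1/2) ln(2 pi n) + 1/(12n)  (error below 1/(360 n^3), negligible here)
  ln(605) = 6.4052285
  n ln n = 605 * 6.4052285 = 3875.1632
  (1/2) ln(2 pi * 605) = (1/2) ln(3801.3271) = 4.1216
  1/(12*605) = 0.0001
  ln(605!) ~ 3875.1632 - 605 + 4.1216 + 0.0001 = 3274.2849
Convert to base 2: log2(605!) = 3274.2849 / ln 2 = 3274.2849 / 0.69314718 = 4723.7946
ceil(4723.7946) = 4724


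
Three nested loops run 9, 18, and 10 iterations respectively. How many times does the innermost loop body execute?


Loop 1 (outermost): 9 iterations
Loop 2 (middle): 18 iterations per outer
Loop 3 (innermost): 10 iterations per middle
Total = 9 * 18 * 10 = 1620


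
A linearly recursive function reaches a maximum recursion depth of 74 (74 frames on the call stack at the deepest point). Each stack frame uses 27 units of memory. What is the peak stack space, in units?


Maximum recursion depth = 74 frames
Memory per frame = 27 units
Total stack space = depth * frame_size
= 74 * 27 = 1998


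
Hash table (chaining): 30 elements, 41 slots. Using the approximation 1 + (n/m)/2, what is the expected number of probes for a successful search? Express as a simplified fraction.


Computing expected probes:
alpha = 30/41
= 1 + alpha/2
= 1 + 30/(2*41)
= (2*41 + 30) / (2*41)
= 112/82 = 56/41


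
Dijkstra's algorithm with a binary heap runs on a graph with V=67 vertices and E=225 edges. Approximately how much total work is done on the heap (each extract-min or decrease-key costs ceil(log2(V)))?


Dijkstra with a binary heap: each vertex is extracted once, each edge may relax once.
Each heap operation costs O(log V).
V + E = 67 + 225 = 292
ceil(log2(67)) = 7 (since 2^6 = 64 < 67 <= 128 = 2^7)
Total heap work = (V+E) * ceil(log2(V)) = 292 * 7 = 2044


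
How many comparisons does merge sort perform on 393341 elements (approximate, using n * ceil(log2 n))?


Recursion depth: ceil(log2(393341)) = 19
Each recursion level merges n = 393341 elements
Total = 393341 * 19 = 7473479


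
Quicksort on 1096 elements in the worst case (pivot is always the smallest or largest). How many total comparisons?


In the worst case, each partition step picks the worst pivot:
  Partition 1: 1095 comparisons (n-1 elements to compare)
  Partition 2: 1094 comparisons
  Partition 3: 1093 comparisons
  Partition 4: 1092 comparisons
  Partition 5: 1091 comparisons
  ...
  Last partition: 0 comparisons
Total = (n-1) + (n-2) + ... + 1 + 0 = n*(n-1)/2
= 1096*1095/2 = 600060


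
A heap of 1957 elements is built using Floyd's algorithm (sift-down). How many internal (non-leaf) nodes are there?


Leaf nodes occupy roughly half the array.
Sift-down is called for each internal node, starting from the last one.
Internal nodes = floor(n/2) = floor(1957/2) = 978


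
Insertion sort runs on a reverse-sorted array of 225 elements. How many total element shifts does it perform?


Sum of shifts = 1 + 2 + 3 + ... + 224
= 225 * 224 / 2
= 50400 / 2
= 25200


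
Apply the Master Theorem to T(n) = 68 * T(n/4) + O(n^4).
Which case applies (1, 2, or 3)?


The Master Theorem: T(n) = a*T(n/b) + O(n^c)
  a = 68, b = 4, c = 4
log_b(a) = log_4(68) ~ 3.044
Compare b^c with a: 4^4 = 256 > 68, so c > log_b(a).
Since c > log_b(a), Case 3 applies.
T(n) = O(n^4)
Master Theorem case = 3


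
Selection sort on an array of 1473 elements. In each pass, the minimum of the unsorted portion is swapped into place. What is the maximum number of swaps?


Selection sort performs one swap per pass:
  Pass 1: find min in positions 0 to 1472, swap with position 0
  Pass 2: find min in positions 1 to 1472, swap with position 1
  Pass 3: find min in positions 2 to 1472, swap with position 2
  Pass 4: find min in positions 3 to 1472, swap with position 3
  Pass 5: find min in positions 4 to 1472, swap with position 4
  ... (1467 more passes)
Total passes (and swaps) = n - 1 = 1473 - 1 = 1472


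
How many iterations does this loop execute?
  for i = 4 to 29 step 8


The loop variable i takes values starting at 4 and increments by 8 each iteration.
Sequence: i = 4, 12, 20, 28
The upper bound 29 is inclusive, so the count is floor((last - first) / step) + 1:
floor((29 - 4) / 8) + 1 = floor(25/8) + 1 = 3 + 1 = 4


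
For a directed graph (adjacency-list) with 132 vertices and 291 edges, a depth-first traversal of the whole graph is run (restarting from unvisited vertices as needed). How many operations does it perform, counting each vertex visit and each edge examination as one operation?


A full DFS traversal visits each vertex once and examines each edge once.
V = 132
E = 291
Sum = 132 + 291 = 423


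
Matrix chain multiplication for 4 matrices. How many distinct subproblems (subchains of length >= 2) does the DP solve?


Subproblems are indexed by (i, j) where i < j.
Number of such pairs = n*(n-1)/2
= 4 * 3 / 2
= 6


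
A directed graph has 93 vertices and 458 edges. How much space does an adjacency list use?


Adjacency list: one list head per vertex + one entry per edge
Vertex heads: 93
Edge entries: 458
Total = 93 + 458 = 551


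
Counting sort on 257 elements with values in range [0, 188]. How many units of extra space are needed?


Output array size: 257 (to store sorted result)
Count array size: 189 (one slot per possible value, range 0 to 188)
Total extra space = 257 + 189 = 446


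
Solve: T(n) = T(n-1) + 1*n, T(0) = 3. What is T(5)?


Expanding the recurrence:
T(5) = T(4) + 1*5
       = T(3) + 1*4 + 1*5
       ...
       = T(0) + 1*(1 + 2 + ... + 5)
       = 3 + 1 * 5*6/2
       = 3 + 1 * 15
       = 3 + 15 = 18


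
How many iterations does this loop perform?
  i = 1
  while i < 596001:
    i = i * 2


The loop variable doubles each iteration:
i = 1 -> 2 -> 4 -> 8 -> 16 -> 32 -> 64 -> 128 -> 256 -> 512 -> 1024 -> 2048 -> 4096 -> 8192 -> 16384 -> 32768 -> 65536 -> 131072 -> 262144 -> 524288 -> 1048576 (stop, 1048576 >= 596001)
Number of doublings = ceil(log2(596001)) = 20


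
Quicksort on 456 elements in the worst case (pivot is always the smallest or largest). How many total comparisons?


In the worst case, each partition step picks the worst pivot:
  Partition 1: 455 comparisons (n-1 elements to compare)
  Partition 2: 454 comparisons
  Partition 3: 453 comparisons
  Partition 4: 452 comparisons
  Partition 5: 451 comparisons
  ...
  Last partition: 0 comparisons
Total = (n-1) + (n-2) + ... + 1 + 0 = n*(n-1)/2
= 456*455/2 = 103740


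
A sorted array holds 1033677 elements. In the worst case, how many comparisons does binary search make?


Halving sequence: 1033677 -> 516838 -> 258419 -> 129209 -> 64604 -> 32302 -> 16151 -> 8075 -> 4037 -> 2018 -> 1009 -> 504 -> 252 -> 126 -> 63 -> 31 -> 15 -> 7 -> 3 -> 1
Number of halvings = 19
Max comparisons = 19 + 1 = 20


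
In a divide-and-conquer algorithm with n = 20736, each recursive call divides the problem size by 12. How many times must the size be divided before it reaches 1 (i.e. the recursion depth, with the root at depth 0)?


Number of divisions = log_12(20736)
Sizes: 20736 -> 1728 -> 144 -> 12 -> 1 (4 divisions)
Recursion depth = 4


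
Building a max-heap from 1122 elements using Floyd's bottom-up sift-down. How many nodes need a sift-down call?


In a heap of 1122 elements (0-indexed array):
  Last element index: 1121
  Parent of last element: floor((1121 - 1) / 2) = 560
  Internal nodes: indices 0 to 560
  Count = floor(1122/2) = 561


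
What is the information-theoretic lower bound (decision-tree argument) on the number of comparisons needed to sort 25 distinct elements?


A binary decision tree of height h has at most 2^h leaves and needs at least n! of them, so h >= ceil(log2(n!)).
Compute 25! as a running product:
  x2 = 2, x3 = 6, x4 = 24, x5 = 120
  x6 = 720, x7 = 5040, x8 = 40320, x9 = 362880
  x10 = 3628800, x11 = 39916800, x12 = 479001600, x13 = 6227020800
  x14 = 87178291200, x15 = 1307674368000, x16 = 20922789888000, x17 = 355687428096000
  x18 = 6402373705728000, x19 = 121645100408832000, x20 = 2432902008176640000, x21 = 51090942171709440000
  x22 = 1124000727777607680000, x23 = 25852016738884976640000, x24 = 620448401733239439360000, x25 = 15511210043330985984000000
25! = 15511210043330985984000000
Bracket between powers of 2:
  2^83 = 9671406556917033397649408 < 15511210043330985984000000 <= 19342813113834066795298816 = 2^84
So ceil(log2(25!)) = 84


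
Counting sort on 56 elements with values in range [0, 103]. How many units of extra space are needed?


Output array size: 56 (to store sorted result)
Count array size: 104 (one slot per possible value, range 0 to 103)
Total extra space = 56 + 104 = 160


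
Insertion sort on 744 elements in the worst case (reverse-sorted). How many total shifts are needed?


In the worst case (reverse-sorted), each element shifts past all previous:
  Element 1: 1 shifts
  Element 2: 2 shifts
  Element 3: 3 shifts
  Element 4: 4 shifts
  Element 5: 5 shifts
  ...
  Element 743: 743 shifts
Total = 1 + 2 + ... + 743
= 744*(744-1)/2 = 276396


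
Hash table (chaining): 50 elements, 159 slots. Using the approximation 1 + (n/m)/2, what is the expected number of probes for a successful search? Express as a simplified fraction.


Computing expected probes:
alpha = 50/159
= 1 + alpha/2
= 1 + 50/(2*159)
= (2*159 + 50) / (2*159)
= 368/318 = 184/159


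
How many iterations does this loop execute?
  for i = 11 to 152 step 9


The loop variable i takes values starting at 11 and increments by 9 each iteration.
Sequence: i = 11, 20, 29, 38, 47, 56, 65, 74, 83, ...
The upper bound 152 is inclusive, so the count is floor((last - first) / step) + 1:
floor((152 - 11) / 9) + 1 = floor(141/9) + 1 = 15 + 1 = 16


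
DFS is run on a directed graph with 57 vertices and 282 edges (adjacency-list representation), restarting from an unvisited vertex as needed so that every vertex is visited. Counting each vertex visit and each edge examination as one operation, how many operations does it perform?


A full DFS traversal processes each vertex exactly once (push/pop on stack).
Each directed edge is examined once.
V = 57, E = 282
V + E = 339


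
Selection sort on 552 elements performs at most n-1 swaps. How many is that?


Each of the 551 passes places one element in its final position.
Pass 1: swap minimum into position 0
Pass 2: swap minimum of remaining into position 1
...
Pass 551: last two elements, one swap
Maximum swaps = 552 - 1 = 551


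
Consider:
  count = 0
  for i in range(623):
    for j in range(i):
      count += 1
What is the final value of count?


For each i, the inner loop runs i times:
  i=0: inner runs 0 times
  i=1: inner runs 1 time
  i=2: inner runs 2 times
  i=3: inner runs 3 times
  i=4: inner runs 4 times
  i=5: inner runs 5 times
  i=6: inner runs 6 times
  i=7: inner runs 7 times
  ...
Total = 0 + 1 + 2 + ... + 622 = 623*(623-1)/2 = 193753


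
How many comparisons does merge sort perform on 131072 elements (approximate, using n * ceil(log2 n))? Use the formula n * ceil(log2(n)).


Recursion depth: ceil(log2(131072)) = 17
Each recursion level merges n = 131072 elements
Total = 131072 * 17 = 2228224


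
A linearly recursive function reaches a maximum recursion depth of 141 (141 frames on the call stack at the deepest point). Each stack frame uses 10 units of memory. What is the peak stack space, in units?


Maximum recursion depth = 141 frames
Memory per frame = 10 units
Total stack space = depth * frame_size
= 141 * 10 = 1410


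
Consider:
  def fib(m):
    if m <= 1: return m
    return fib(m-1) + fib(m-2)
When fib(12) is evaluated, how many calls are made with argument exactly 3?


Let N(m) = number of times fib(m) is called while evaluating fib(12).
N(12) = 1 (the initial call).
N(11) = 1 (only fib(12) calls it).
For 1 <= m <= 10: fib(m) is called by fib(m+1) and fib(m+2), so
  N(m) = N(m+1) + N(m+2).
fib(0) is called only by fib(2), so N(0) = N(2).
Walk down from m=12:
  N(12)=1, N(11)=1, N(10)=2, N(9)=3, N(8)=5, N(7)=8, N(6)=13, N(5)=21, N(4)=34, N(3)=55
N(3) = 55


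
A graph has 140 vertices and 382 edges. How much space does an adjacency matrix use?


Adjacency matrix: V x V grid of entries
Space = V^2 = 140^2 = 140 * 140 = 19600


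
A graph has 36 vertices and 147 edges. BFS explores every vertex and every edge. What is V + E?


A full BFS traversal dequeues each vertex once and examines each edge once.
Vertex visits: 36
Edge visits: 147
V + E = 36 + 147 = 183


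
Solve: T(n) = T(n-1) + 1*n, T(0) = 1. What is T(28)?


Expanding the recurrence:
T(28) = T(27) + 1*28
       = T(26) + 1*27 + 1*28
       ...
       = T(0) + 1*(1 + 2 + ... + 28)
       = 1 + 1 * 28*29/2
       = 1 + 1 * 406
       = 1 + 406 = 407


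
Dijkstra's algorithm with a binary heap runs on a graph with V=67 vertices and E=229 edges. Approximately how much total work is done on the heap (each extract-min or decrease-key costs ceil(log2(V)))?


Dijkstra with a binary heap: each vertex is extracted once, each edge may relax once.
Each heap operation costs O(log V).
V + E = 67 + 229 = 296
ceil(log2(67)) = 7 (since 2^6 = 64 < 67 <= 128 = 2^7)
Total heap work = (V+E) * ceil(log2(V)) = 296 * 7 = 2072


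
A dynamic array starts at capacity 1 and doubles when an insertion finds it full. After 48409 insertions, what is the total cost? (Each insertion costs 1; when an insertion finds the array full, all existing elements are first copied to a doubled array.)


Insertion cost: 48409 (one per element)
Resizes occur just before inserting elements 2, 3, 5, 9, ...
Elements copied at each resize: 1 + 2 + 4 + 8 + 16 + 32 + 64 + 128 + 256 + 512 + 1024 + 2048 + 4096 + 8192 + 16384 + 32768
Sum of copies = 65535 (geometric series: 2^k - 1)
Total = 48409 + 65535 = 113944


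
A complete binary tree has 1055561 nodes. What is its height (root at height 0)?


In a complete binary tree, level k holds nodes 2^k .. 2^(k+1)-1 (1-indexed).
Height = floor(log2(n)) = floor(log2(1055561)) = 20
Check: 2^20 = 1048576 <= 1055561 < 2097152 = 2^21


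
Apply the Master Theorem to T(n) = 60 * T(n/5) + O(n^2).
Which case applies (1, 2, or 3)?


The Master Theorem: T(n) = a*T(n/b) + O(n^c)
  a = 60, b = 5, c = 2
log_b(a) = log_5(60) ~ 2.544
Compare b^c with a: 5^2 = 25 < 60, so c < log_b(a).
Since c < log_b(a), Case 1 applies.
T(n) = O(n^(log_5 60)) ~ O(n^2.544)
Master Theorem case = 1


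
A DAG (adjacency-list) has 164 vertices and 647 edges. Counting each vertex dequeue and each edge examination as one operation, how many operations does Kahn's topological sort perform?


V = 164 (vertex processing)
E = 647 (edge processing)
V + E = 164 + 647 = 811


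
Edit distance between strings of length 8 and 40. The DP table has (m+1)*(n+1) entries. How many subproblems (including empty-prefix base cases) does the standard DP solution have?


The table includes base cases (empty prefixes).
Rows: (m+1) = 9
Columns: (n+1) = 41
Total = 9 * 41 = 369


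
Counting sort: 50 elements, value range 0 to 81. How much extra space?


n = 50 (output array)
k = 82 (count array for 82 distinct values)
Extra space = 50 + 82 = 132


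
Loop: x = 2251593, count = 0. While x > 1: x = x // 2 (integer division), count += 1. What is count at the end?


The variable x halves each step:
x = 2251593 -> 1125796 -> 562898 -> 281449 -> 140724 -> 70362 -> 35181 -> 17590 -> 8795 -> 4397 -> 2198 -> 1099 -> 549 -> 274 -> 137 -> 68 -> 34 -> 17 -> 8 -> 4 -> 2 -> 1
Number of halvings = floor(log2(2251593)) = 21


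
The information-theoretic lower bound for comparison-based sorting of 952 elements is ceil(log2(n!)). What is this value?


A binary decision tree of height h has at most 2^h leaves and needs at least n! of them, so h >= ceil(log2(n!)).
952! is far too large to multiply out, so use Stirling's series:
  ln(n!) ~ n ln n - n + (1/2) ln(2 pi n) + 1/(12n)  (error below 1/(360 n^3), negligible here)
  ln(952) = 6.8585650
  n ln n = 952 * 6.8585650 = 6529.3539
  (1/2) ln(2 pi * 952) = (1/2) ln(5981.5924) = 4.3482
  1/(12*952) = 0.0001
  ln(952!) ~ 6529.3539 - 952 + 4.3482 + 0.0001 = 5581.7022
Convert to base 2: log2(952!) = 5581.7022 / ln 2 = 5581.7022 / 0.69314718 = 8052.6941
ceil(8052.6941) = 8053


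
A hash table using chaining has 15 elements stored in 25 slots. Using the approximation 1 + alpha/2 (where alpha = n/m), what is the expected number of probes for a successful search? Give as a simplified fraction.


Load factor alpha = n/m = 15/25
Expected probes = 1 + alpha/2 = 1 + 15/(2*25)
= 1 + 15/50
= 50/50 + 15/50
= 65/50
Simplify: 13/10


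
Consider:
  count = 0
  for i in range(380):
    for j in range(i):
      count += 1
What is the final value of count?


For each i, the inner loop runs i times:
  i=0: inner runs 0 times
  i=1: inner runs 1 time
  i=2: inner runs 2 times
  i=3: inner runs 3 times
  i=4: inner runs 4 times
  i=5: inner runs 5 times
  i=6: inner runs 6 times
  i=7: inner runs 7 times
  ...
Total = 0 + 1 + 2 + ... + 379 = 380*(380-1)/2 = 72010


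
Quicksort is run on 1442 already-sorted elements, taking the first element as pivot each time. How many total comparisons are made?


Sum of comparisons per partition:
1441 + 1440 + ... + 1 + 0
= 1442 * (1442 - 1) / 2
= 1442 * 1441 / 2
= 1038961


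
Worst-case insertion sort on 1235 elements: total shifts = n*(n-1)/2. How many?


Sum of shifts = 1 + 2 + 3 + ... + 1234
= 1235 * 1234 / 2
= 1523990 / 2
= 761995


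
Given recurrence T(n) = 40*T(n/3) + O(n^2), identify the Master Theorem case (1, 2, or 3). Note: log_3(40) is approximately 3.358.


Master Theorem parameters: a=40, b=3, c=2
log_b(a) = 3.358
Compare b^c with a: 3^2 = 9 < 40, so c < log_b(a).
Comparing c=2 vs log_b(a)=3.358:
2 < 3.358 => Case 1
Result: T(n) = O(n^(log_3 40)) ~ O(n^3.358)
Master Theorem case = 1


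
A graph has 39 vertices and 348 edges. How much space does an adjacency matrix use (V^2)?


Adjacency matrix: V x V grid of entries
Space = V^2 = 39^2 = 39 * 39 = 1521


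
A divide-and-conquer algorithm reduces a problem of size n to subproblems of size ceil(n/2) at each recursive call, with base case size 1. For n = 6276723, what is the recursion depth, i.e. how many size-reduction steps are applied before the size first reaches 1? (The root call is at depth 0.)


Each step divides the size by 2 (rounding up); after k steps the size is ceil(n/2^k), which equals 1 exactly when 2^k >= n.
So the depth is the smallest k with 2^k >= 6276723, i.e. ceil(log_2(6276723)).
2^22 = 4194304 < 6276723 <= 8388608 = 2^23
Recursion depth = 23


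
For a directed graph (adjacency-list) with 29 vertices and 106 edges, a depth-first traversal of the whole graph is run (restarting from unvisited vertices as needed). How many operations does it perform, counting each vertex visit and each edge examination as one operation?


A full DFS traversal visits each vertex once and examines each edge once.
V = 29
E = 106
Sum = 29 + 106 = 135


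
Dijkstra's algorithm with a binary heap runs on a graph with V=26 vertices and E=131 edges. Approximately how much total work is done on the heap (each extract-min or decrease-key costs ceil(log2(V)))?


Dijkstra with a binary heap: each vertex is extracted once, each edge may relax once.
Each heap operation costs O(log V).
V + E = 26 + 131 = 157
ceil(log2(26)) = 5 (since 2^4 = 16 < 26 <= 32 = 2^5)
Total heap work = (V+E) * ceil(log2(V)) = 157 * 5 = 785


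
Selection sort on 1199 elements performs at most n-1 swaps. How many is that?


Each of the 1198 passes places one element in its final position.
Pass 1: swap minimum into position 0
Pass 2: swap minimum of remaining into position 1
...
Pass 1198: last two elements, one swap
Maximum swaps = 1199 - 1 = 1198


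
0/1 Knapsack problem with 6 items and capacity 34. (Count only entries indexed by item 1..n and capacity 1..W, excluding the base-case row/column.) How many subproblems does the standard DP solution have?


The DP table is indexed by (item, capacity).
Rows: 6 items
Columns: 34 capacity values (1 to W)
Total subproblems = 6 * 34 = 204


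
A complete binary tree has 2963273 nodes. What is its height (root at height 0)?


In a complete binary tree, level k holds nodes 2^k .. 2^(k+1)-1 (1-indexed).
Height = floor(log2(n)) = floor(log2(2963273)) = 21
Check: 2^21 = 2097152 <= 2963273 < 4194304 = 2^22


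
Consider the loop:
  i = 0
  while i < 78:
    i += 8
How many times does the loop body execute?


Starting at i = 0, each iteration adds 8.
Iterations until i >= 78:
  Iteration 1: i = 0 -> i = 8
  Iteration 2: i = 8 -> i = 16
  Iteration 3: i = 16 -> i = 24
  Iteration 4: i = 24 -> i = 32
  Iteration 5: i = 32 -> i = 40
  Iteration 6: i = 40 -> i = 48
  Iteration 7: i = 48 -> i = 56
  Iteration 8: i = 56 -> i = 64
  ... continuing ...
Total iterations = ceil(78/8) = 10


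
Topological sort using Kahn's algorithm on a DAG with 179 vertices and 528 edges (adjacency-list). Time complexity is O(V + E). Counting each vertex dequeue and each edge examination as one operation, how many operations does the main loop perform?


Kahn's algorithm:
  1. Compute in-degrees: O(V + E)
  2. Process queue: each vertex dequeued once (O(V))
     each edge examined once (O(E))
Total = V + E = 179 + 528 = 707


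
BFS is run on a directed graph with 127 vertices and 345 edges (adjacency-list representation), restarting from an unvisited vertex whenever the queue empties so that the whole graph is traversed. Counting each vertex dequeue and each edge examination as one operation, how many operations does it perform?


A full BFS traversal dequeues each vertex exactly once and examines each directed edge exactly once.
V = 127 (vertex processing cost)
E = 345 (edge examination cost)
Total operations proportional to V + E = 127 + 345 = 472


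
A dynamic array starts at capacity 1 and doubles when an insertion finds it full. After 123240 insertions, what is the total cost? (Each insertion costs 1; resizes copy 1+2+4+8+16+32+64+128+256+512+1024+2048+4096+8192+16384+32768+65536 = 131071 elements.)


Insertion cost: 123240 (one per element)
Resizes occur just before inserting elements 2, 3, 5, 9, ...
Elements copied at each resize: 1 + 2 + 4 + 8 + 16 + 32 + 64 + 128 + 256 + 512 + 1024 + 2048 + 4096 + 8192 + 16384 + 32768 + 65536
Sum of copies = 131071 (geometric series: 2^k - 1)
Total = 123240 + 131071 = 254311


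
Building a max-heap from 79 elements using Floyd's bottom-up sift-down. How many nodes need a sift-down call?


In a heap of 79 elements (0-indexed array):
  Last element index: 78
  Parent of last element: floor((78 - 1) / 2) = 38
  Internal nodes: indices 0 to 38
  Count = floor(79/2) = 39


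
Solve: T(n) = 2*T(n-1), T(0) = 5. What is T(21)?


Unrolling:
T(21) = 2*T(20) = 2^2*T(19) = ... = 2^21*T(0)
= 2^21 * 5
= 2097152 * 5 = 10485760


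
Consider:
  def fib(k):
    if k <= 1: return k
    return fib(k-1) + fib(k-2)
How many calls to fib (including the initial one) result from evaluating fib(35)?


Let C(m) = total calls to evaluate fib(m). Then C(0)=C(1)=1, and
C(m) = 1 + C(m-1) + C(m-2) for m >= 2.
Build the table (each entry = 1 + previous two):
  C(0) = 1
  C(1) = 1
  C(2) = 1 + 1 + 1 = 3
  C(3) = 1 + 3 + 1 = 5
  C(4) = 1 + 5 + 3 = 9
  C(5) = 1 + 9 + 5 = 15
  C(6) = 1 + 15 + 9 = 25
  C(7) = 1 + 25 + 15 = 41
  C(8) = 1 + 41 + 25 = 67
  C(9) = 1 + 67 + 41 = 109
  C(10) = 1 + 109 + 67 = 177
  C(11) = 1 + 177 + 109 = 287
  C(12) = 1 + 287 + 177 = 465
  C(13) = 1 + 465 + 287 = 753
  C(14) = 1 + 753 + 465 = 1219
  C(15) = 1 + 1219 + 753 = 1973
  C(16) = 1 + 1973 + 1219 = 3193
  C(17) = 1 + 3193 + 1973 = 5167
  C(18) = 1 + 5167 + 3193 = 8361
  C(19) = 1 + 8361 + 5167 = 13529
  C(20) = 1 + 13529 + 8361 = 21891
  C(21) = 1 + 21891 + 13529 = 35421
  C(22) = 1 + 35421 + 21891 = 57313
  C(23) = 1 + 57313 + 35421 = 92735
  C(24) = 1 + 92735 + 57313 = 150049
  C(25) = 1 + 150049 + 92735 = 242785
  C(26) = 1 + 242785 + 150049 = 392835
  C(27) = 1 + 392835 + 242785 = 635621
  C(28) = 1 + 635621 + 392835 = 1028457
  C(29) = 1 + 1028457 + 635621 = 1664079
  C(30) = 1 + 1664079 + 1028457 = 2692537
  C(31) = 1 + 2692537 + 1664079 = 4356617
  C(32) = 1 + 4356617 + 2692537 = 7049155
  C(33) = 1 + 7049155 + 4356617 = 11405773
  C(34) = 1 + 11405773 + 7049155 = 18454929
  C(35) = 1 + 18454929 + 11405773 = 29860703
Total calls for fib(35) = 29860703


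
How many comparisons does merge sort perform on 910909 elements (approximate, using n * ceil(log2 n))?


Recursion depth: ceil(log2(910909)) = 20
Each recursion level merges n = 910909 elements
Total = 910909 * 20 = 18218180


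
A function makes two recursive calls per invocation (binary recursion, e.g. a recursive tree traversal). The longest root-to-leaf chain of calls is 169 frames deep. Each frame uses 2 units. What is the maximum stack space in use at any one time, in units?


Binary recursion: the two calls run one after the other, so only one root-to-leaf chain of frames is on the stack at a time.
Maximum depth (longest chain) = 169 frames
Each frame = 2 units
Max stack space = 169 * 2 = 338


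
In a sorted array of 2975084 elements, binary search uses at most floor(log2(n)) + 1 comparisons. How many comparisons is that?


Halving sequence: 2975084 -> 1487542 -> 743771 -> 371885 -> 185942 -> 92971 -> 46485 -> 23242 -> 11621 -> 5810 -> 2905 -> 1452 -> 726 -> 363 -> 181 -> 90 -> 45 -> 22 -> 11 -> 5 -> 2 -> 1
Number of halvings = 21
Max comparisons = 21 + 1 = 22


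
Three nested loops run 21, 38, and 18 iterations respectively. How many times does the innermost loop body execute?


Loop 1 (outermost): 21 iterations
Loop 2 (middle): 38 iterations per outer
Loop 3 (innermost): 18 iterations per middle
Total = 21 * 38 * 18 = 14364


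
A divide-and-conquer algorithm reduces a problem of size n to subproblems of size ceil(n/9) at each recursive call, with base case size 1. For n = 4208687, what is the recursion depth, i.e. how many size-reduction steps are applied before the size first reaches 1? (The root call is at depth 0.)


Each step divides the size by 9 (rounding up); after k steps the size is ceil(n/9^k), which equals 1 exactly when 9^k >= n.
So the depth is the smallest k with 9^k >= 4208687, i.e. ceil(log_9(4208687)).
9^6 = 531441 < 4208687 <= 4782969 = 9^7
Recursion depth = 7


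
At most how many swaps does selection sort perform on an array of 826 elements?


Each of the 825 passes places one element in its final position.
Pass 1: swap minimum into position 0
Pass 2: swap minimum of remaining into position 1
...
Pass 825: last two elements, one swap
Maximum swaps = 826 - 1 = 825


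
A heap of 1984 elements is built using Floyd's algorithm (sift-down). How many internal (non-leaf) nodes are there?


Leaf nodes occupy roughly half the array.
Sift-down is called for each internal node, starting from the last one.
Internal nodes = floor(n/2) = floor(1984/2) = 992


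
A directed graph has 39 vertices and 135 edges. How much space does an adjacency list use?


Adjacency list: one list head per vertex + one entry per edge
Vertex heads: 39
Edge entries: 135
Total = 39 + 135 = 174


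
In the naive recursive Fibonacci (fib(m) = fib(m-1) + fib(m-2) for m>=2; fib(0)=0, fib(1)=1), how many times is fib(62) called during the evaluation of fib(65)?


Let N(m) = number of times fib(m) is called while evaluating fib(65).
N(65) = 1 (the initial call).
N(64) = 1 (only fib(65) calls it).
For 1 <= m <= 63: fib(m) is called by fib(m+1) and fib(m+2), so
  N(m) = N(m+1) + N(m+2).
fib(0) is called only by fib(2), so N(0) = N(2).
Walk down from m=65:
  N(65)=1, N(64)=1, N(63)=2, N(62)=3
N(62) = 3


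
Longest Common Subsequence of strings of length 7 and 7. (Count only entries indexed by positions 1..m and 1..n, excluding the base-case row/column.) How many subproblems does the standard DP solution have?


DP table indexed by positions in both strings.
First string: 7 positions
Second string: 7 positions
Total = 7 * 7 = 49


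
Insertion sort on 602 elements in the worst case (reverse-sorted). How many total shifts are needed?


In the worst case (reverse-sorted), each element shifts past all previous:
  Element 1: 1 shifts
  Element 2: 2 shifts
  Element 3: 3 shifts
  Element 4: 4 shifts
  Element 5: 5 shifts
  ...
  Element 601: 601 shifts
Total = 1 + 2 + ... + 601
= 602*(602-1)/2 = 180901


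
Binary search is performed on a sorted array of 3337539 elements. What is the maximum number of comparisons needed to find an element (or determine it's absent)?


Binary search halves the search space each comparison:
  Step 1: search space = 3337539 -> 1668769
  Step 2: search space = 1668769 -> 834384
  Step 3: search space = 834384 -> 417192
  Step 4: search space = 417192 -> 208596
  Step 5: search space = 208596 -> 104298
  Step 6: search space = 104298 -> 52149
  Step 7: search space = 52149 -> 26074
  Step 8: search space = 26074 -> 13037
  Step 9: search space = 13037 -> 6518
  Step 10: search space = 6518 -> 3259
  Step 11: search space = 3259 -> 1629
  Step 12: search space = 1629 -> 814
  Step 13: search space = 814 -> 407
  Step 14: search space = 407 -> 203
  Step 15: search space = 203 -> 101
  Step 16: search space = 101 -> 50
  Step 17: search space = 50 -> 25
  Step 18: search space = 25 -> 12
  Step 19: search space = 12 -> 6
  Step 20: search space = 6 -> 3
  Step 21: search space = 3 -> 1
  Step 22: search space = 1 (final check)
Maximum comparisons = floor(log2(3337539)) + 1 = 21 + 1 = 22


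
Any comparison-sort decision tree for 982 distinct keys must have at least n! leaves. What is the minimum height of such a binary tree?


A binary decision tree of height h has at most 2^h leaves and needs at least n! of them, so h >= ceil(log2(n!)).
982! is far too large to multiply out, so use Stirling's series:
  ln(n!) ~ n ln n - n + (1/2) ln(2 pi n) + 1/(12n)  (error below 1/(360 n^3), negligible here)
  ln(982) = 6.8895913
  n ln n = 982 * 6.8895913 = 6765.5787
  (1/2) ln(2 pi * 982) = (1/2) ln(6170.0880) = 4.3637
  1/(12*982) = 0.0001
  ln(982!) ~ 6765.5787 - 982 + 4.3637 + 0.0001 = 5787.9425
Convert to base 2: log2(982!) = 5787.9425 / ln 2 = 5787.9425 / 0.69314718 = 8350.2359
ceil(8350.2359) = 8351


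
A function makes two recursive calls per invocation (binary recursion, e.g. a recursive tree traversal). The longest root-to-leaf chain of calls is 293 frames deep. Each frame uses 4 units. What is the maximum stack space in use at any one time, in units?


Binary recursion: the two calls run one after the other, so only one root-to-leaf chain of frames is on the stack at a time.
Maximum depth (longest chain) = 293 frames
Each frame = 4 units
Max stack space = 293 * 4 = 1172
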